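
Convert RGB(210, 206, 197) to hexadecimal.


R = 210 → D2 (hex)
G = 206 → CE (hex)
B = 197 → C5 (hex)
Hex = #D2CEC5


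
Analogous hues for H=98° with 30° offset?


Base hue: 98°
Left analog: (98 - 30) mod 360 = 68°
Right analog: (98 + 30) mod 360 = 128°
Analogous hues = 68° and 128°


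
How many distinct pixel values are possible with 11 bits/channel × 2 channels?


Total bits = 11 bits/channel × 2 channels = 22 bits
Distinct pixel values = 2^22
= 4,194,304 pixel values


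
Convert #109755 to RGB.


10 → 16 (R)
97 → 151 (G)
55 → 85 (B)
= RGB(16, 151, 85)


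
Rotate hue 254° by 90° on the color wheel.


New hue = (H + rotation) mod 360
New hue = (254 + 90) mod 360
= 344 mod 360
= 344°


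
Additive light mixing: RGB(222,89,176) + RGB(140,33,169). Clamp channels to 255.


Additive: each channel = min(255, C₁+C₂)
R: 222+140 = 362 → 255
G: 89+33 = 122 → 122
B: 176+169 = 345 → 255
= RGB(255, 122, 255)


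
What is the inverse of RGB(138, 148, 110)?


Invert: (255-R, 255-G, 255-B)
R: 255-138 = 117
G: 255-148 = 107
B: 255-110 = 145
= RGB(117, 107, 145)


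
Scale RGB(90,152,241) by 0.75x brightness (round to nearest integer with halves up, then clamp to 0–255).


Multiply each channel by 0.75, round half up, clamp to [0, 255]
R: 90×0.75 = 67.5 → round → 68
G: 152×0.75 = 114
B: 241×0.75 = 180.75 → round → 181
= RGB(68, 114, 181)


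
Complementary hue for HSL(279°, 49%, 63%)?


Complement = opposite side of color wheel = hue + 180°
H' = (279 + 180) mod 360 = 99°
S and L unchanged.
= HSL(99°, 49%, 63%)


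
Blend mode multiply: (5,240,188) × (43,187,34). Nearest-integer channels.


Multiply: C = A×B/255, rounded to nearest integer
R: 5×43/255 = 215/255 ≈ 0.843 → 1
G: 240×187/255 = 44880/255 ≈ 176.000 → 176
B: 188×34/255 = 6392/255 ≈ 25.067 → 25
= RGB(1, 176, 25)


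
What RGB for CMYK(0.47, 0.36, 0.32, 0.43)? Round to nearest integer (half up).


R = 255 × (1-C) × (1-K) = 255 × 0.53 × 0.57 = 77.0355 → 77
G = 255 × (1-M) × (1-K) = 255 × 0.64 × 0.57 = 93.024 → 93
B = 255 × (1-Y) × (1-K) = 255 × 0.68 × 0.57 = 98.838 → 99
= RGB(77, 93, 99)


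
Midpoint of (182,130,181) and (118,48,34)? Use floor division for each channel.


Midpoint: each channel = ⌊(C₁+C₂)/2⌋
R: ⌊(182+118)/2⌋ = 150
G: ⌊(130+48)/2⌋ = 89
B: ⌊(181+34)/2⌋ = 107
= RGB(150, 89, 107)


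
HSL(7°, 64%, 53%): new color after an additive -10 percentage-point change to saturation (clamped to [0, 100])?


Original S = 64%
Adjustment = -10 percentage points
New S = 64 + (-10) = 54
Clamp to [0, 100] → 54
= HSL(7°, 54%, 53%)


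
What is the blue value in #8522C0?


Color: #8522C0
R = 85 = 133
G = 22 = 34
B = C0 = 192
Blue = 192


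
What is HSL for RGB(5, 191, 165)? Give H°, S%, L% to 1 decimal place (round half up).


Normalize: R'=5/255≈0.0196, G'=191/255≈0.7490, B'=165/255≈0.6471
Max=191/255, Min=5/255, Δ=Max-Min=186/255
L = (Max+Min)/2 = (191+5)/510 = 196/510 = 0.38431… → L = 38.4%
L ≤ 0.5 → S = Δ/(Max+Min) = 186/(191+5) = 186/196 = 0.94897… → S = 94.9%
(the 1/255 factors cancel in S and H, so raw channel differences can be used)
Max is G' → H = 60 × ((B-R)/Δ + 2) = 60 × ((165-5)/186 + 2)
  160/186 + 2 = 0.8602… + 2 = 2.8602…
  H = 60 × 2.8602… = 171.612…° → H = 171.6°
= HSL(171.6°, 94.9%, 38.4%)


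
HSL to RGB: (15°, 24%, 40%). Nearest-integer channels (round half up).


H=15°, S=0.24, L=0.40
C = (1-|2L-1|)×S = (1-|-0.20|)×0.24 = 0.192
H' = H/60 = 15/60 ≈ 0.2500; X = C×(1-|H' mod 2 - 1|) = 0.048
m = L - C/2 = 0.40 - 0.096 = 0.304
Sector ⌊H'⌋ = 0 → (R',G',B') = (0.192, 0.048, 0.0)
RGB = ((R'+m)×255, (G'+m)×255, (B'+m)×255) = (126.48, 89.76, 77.52)
Round half up → RGB(126, 90, 78)


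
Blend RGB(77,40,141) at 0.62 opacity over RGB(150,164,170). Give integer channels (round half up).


C = α×F + (1-α)×B, with 1-α = 0.38
R: 0.62×77 + 0.38×150 = 47.74 + 57.00 = 104.74 → 105
G: 0.62×40 + 0.38×164 = 24.80 + 62.32 = 87.12 → 87
B: 0.62×141 + 0.38×170 = 87.42 + 64.60 = 152.02 → 152
= RGB(105, 87, 152)


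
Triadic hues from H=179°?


Triadic: equally spaced at 120° intervals
H1 = 179°
H2 = (179 + 120) mod 360 = 299°
H3 = (179 + 240) mod 360 = 59°
Triadic = 179°, 299°, 59°


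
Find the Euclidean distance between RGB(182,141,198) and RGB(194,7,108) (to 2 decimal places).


d = √[(R₁-R₂)² + (G₁-G₂)² + (B₁-B₂)²]
d = √[(182-194)² + (141-7)² + (198-108)²]
d = √[144 + 17956 + 8100]
d = √26200
d ≈ 161.86


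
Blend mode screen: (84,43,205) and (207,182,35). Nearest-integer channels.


Screen: C = 255 - (255-A)×(255-B)/255, rounded to nearest integer
R: 255 - (255-84)×(255-207)/255 = 255 - 8208/255 ≈ 255 - 32.188 = 222.812 → 223
G: 255 - (255-43)×(255-182)/255 = 255 - 15476/255 ≈ 255 - 60.690 = 194.310 → 194
B: 255 - (255-205)×(255-35)/255 = 255 - 11000/255 ≈ 255 - 43.137 = 211.863 → 212
= RGB(223, 194, 212)


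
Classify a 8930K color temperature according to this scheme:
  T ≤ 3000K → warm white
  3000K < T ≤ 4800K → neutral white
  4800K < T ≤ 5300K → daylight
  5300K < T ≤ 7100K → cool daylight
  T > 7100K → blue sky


Temperature: 8930K
8930K > 7100K → blue sky
Classification: blue sky


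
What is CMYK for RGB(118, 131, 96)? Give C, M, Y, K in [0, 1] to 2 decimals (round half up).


R'=118/255≈0.4627, G'=131/255≈0.5137, B'=96/255≈0.3765
K = 1 - max(R',G',B') = 1 - 131/255 = 124/255 = 0.48627… → 0.49
(1-R'-K)/(1-K) simplifies to (max-R)/max with max = 131:
C = (131-118)/131 = 13/131 = 0.09923… → 0.10
M = (131-131)/131 = 0/131 = 0 → 0.00
Y = (131-96)/131 = 35/131 = 0.26717… → 0.27
= CMYK(0.10, 0.00, 0.27, 0.49)


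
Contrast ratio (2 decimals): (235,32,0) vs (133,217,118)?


Linearize each sRGB channel c=v/255: c/12.92 if c ≤ 0.04045 else ((c+0.055)/1.055)^2.4
L = 0.2126×R_lin + 0.7152×G_lin + 0.0722×B_lin
Color 1 (235,32,0):
  R=235: 235/255≈0.9216 > 0.04045 → ((0.9216+0.055)/1.055)^2.4 ≈ 0.83077
  G=32: 32/255≈0.1255 > 0.04045 → ((0.1255+0.055)/1.055)^2.4 ≈ 0.01444
  B=0: 0/255≈0.0000 ≤ 0.04045 → 0.0000/12.92 ≈ 0.00000
  L1 = 0.2126×0.83077 + 0.7152×0.01444 + 0.0722×0.00000 ≈ 0.18695
Color 2 (133,217,118):
  R=133: 133/255≈0.5216 > 0.04045 → ((0.5216+0.055)/1.055)^2.4 ≈ 0.23455
  G=217: 217/255≈0.8510 > 0.04045 → ((0.8510+0.055)/1.055)^2.4 ≈ 0.69387
  B=118: 118/255≈0.4627 > 0.04045 → ((0.4627+0.055)/1.055)^2.4 ≈ 0.18116
  L2 = 0.2126×0.23455 + 0.7152×0.69387 + 0.0722×0.18116 ≈ 0.55920
Lighter = 0.55920, Darker = 0.18695
Ratio = (L_lighter + 0.05) / (L_darker + 0.05)
Ratio = (0.55920 + 0.05) / (0.18695 + 0.05) = 0.60920 / 0.23695 ≈ 2.5710
Ratio ≈ 2.57:1


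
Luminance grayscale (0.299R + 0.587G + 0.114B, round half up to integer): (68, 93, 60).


Gray = 0.299×R + 0.587×G + 0.114×B
Gray = 0.299×68 + 0.587×93 + 0.114×60
Gray = 20.332 + 54.591 + 6.840
Gray = 81.763 → round half up → 82
Gray = 82


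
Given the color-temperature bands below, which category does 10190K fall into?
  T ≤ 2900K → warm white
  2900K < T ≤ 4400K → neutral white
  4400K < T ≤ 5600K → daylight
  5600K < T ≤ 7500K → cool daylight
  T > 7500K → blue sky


Temperature: 10190K
10190K > 7500K → blue sky
Classification: blue sky


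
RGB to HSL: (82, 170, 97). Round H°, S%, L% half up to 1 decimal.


Normalize: R'=82/255≈0.3216, G'=170/255≈0.6667, B'=97/255≈0.3804
Max=170/255, Min=82/255, Δ=Max-Min=88/255
L = (Max+Min)/2 = (170+82)/510 = 252/510 = 0.49411… → L = 49.4%
L ≤ 0.5 → S = Δ/(Max+Min) = 88/(170+82) = 88/252 = 0.34920… → S = 34.9%
(the 1/255 factors cancel in S and H, so raw channel differences can be used)
Max is G' → H = 60 × ((B-R)/Δ + 2) = 60 × ((97-82)/88 + 2)
  15/88 + 2 = 0.1704… + 2 = 2.1704…
  H = 60 × 2.1704… = 130.227…° → H = 130.2°
= HSL(130.2°, 34.9%, 49.4%)


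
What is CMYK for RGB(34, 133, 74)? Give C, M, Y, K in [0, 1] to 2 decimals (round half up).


R'=34/255≈0.1333, G'=133/255≈0.5216, B'=74/255≈0.2902
K = 1 - max(R',G',B') = 1 - 133/255 = 122/255 = 0.47843… → 0.48
(1-R'-K)/(1-K) simplifies to (max-R)/max with max = 133:
C = (133-34)/133 = 99/133 = 0.74436… → 0.74
M = (133-133)/133 = 0/133 = 0 → 0.00
Y = (133-74)/133 = 59/133 = 0.44360… → 0.44
= CMYK(0.74, 0.00, 0.44, 0.48)


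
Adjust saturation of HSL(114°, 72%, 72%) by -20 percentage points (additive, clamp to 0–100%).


Original S = 72%
Adjustment = -20 percentage points
New S = 72 + (-20) = 52
Clamp to [0, 100] → 52
= HSL(114°, 52%, 72%)


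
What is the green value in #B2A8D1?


Color: #B2A8D1
R = B2 = 178
G = A8 = 168
B = D1 = 209
Green = 168


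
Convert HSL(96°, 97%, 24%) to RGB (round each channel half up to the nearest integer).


H=96°, S=0.97, L=0.24
C = (1-|2L-1|)×S = (1-|-0.52|)×0.97 = 0.4656
H' = H/60 = 96/60 ≈ 1.6000; X = C×(1-|H' mod 2 - 1|) = 0.18624
m = L - C/2 = 0.24 - 0.2328 = 0.0072
Sector ⌊H'⌋ = 1 → (R',G',B') = (0.18624, 0.4656, 0.0)
RGB = ((R'+m)×255, (G'+m)×255, (B'+m)×255) = (49.3272, 120.564, 1.836)
Round half up → RGB(49, 121, 2)


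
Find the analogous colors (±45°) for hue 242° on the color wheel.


Base hue: 242°
Left analog: (242 - 45) mod 360 = 197°
Right analog: (242 + 45) mod 360 = 287°
Analogous hues = 197° and 287°


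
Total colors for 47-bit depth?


Colors = 2^bits = 2^47
= 140,737,488,355,328 colors


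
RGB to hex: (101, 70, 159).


R = 101 → 65 (hex)
G = 70 → 46 (hex)
B = 159 → 9F (hex)
Hex = #65469F


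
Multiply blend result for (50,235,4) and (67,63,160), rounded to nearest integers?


Multiply: C = A×B/255, rounded to nearest integer
R: 50×67/255 = 3350/255 ≈ 13.137 → 13
G: 235×63/255 = 14805/255 ≈ 58.059 → 58
B: 4×160/255 = 640/255 ≈ 2.510 → 3
= RGB(13, 58, 3)


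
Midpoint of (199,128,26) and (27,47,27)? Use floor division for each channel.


Midpoint: each channel = ⌊(C₁+C₂)/2⌋
R: ⌊(199+27)/2⌋ = 113
G: ⌊(128+47)/2⌋ = 87
B: ⌊(26+27)/2⌋ = 26
= RGB(113, 87, 26)


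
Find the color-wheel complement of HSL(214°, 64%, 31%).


Complement = opposite side of color wheel = hue + 180°
H' = (214 + 180) mod 360 = 34°
S and L unchanged.
= HSL(34°, 64%, 31%)


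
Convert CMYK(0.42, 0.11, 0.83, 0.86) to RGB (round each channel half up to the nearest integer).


R = 255 × (1-C) × (1-K) = 255 × 0.58 × 0.14 = 20.706 → 21
G = 255 × (1-M) × (1-K) = 255 × 0.89 × 0.14 = 31.773 → 32
B = 255 × (1-Y) × (1-K) = 255 × 0.17 × 0.14 = 6.069 → 6
= RGB(21, 32, 6)


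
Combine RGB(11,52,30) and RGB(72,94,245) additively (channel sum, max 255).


Additive: each channel = min(255, C₁+C₂)
R: 11+72 = 83 → 83
G: 52+94 = 146 → 146
B: 30+245 = 275 → 255
= RGB(83, 146, 255)


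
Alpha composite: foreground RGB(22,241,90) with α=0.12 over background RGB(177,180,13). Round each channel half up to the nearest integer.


C = α×F + (1-α)×B, with 1-α = 0.88
R: 0.12×22 + 0.88×177 = 2.64 + 155.76 = 158.40 → 158
G: 0.12×241 + 0.88×180 = 28.92 + 158.40 = 187.32 → 187
B: 0.12×90 + 0.88×13 = 10.80 + 11.44 = 22.24 → 22
= RGB(158, 187, 22)


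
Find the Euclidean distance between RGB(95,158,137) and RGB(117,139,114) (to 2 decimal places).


d = √[(R₁-R₂)² + (G₁-G₂)² + (B₁-B₂)²]
d = √[(95-117)² + (158-139)² + (137-114)²]
d = √[484 + 361 + 529]
d = √1374
d ≈ 37.07


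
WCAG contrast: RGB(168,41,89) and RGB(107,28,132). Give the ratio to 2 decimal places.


Linearize each sRGB channel c=v/255: c/12.92 if c ≤ 0.04045 else ((c+0.055)/1.055)^2.4
L = 0.2126×R_lin + 0.7152×G_lin + 0.0722×B_lin
Color 1 (168,41,89):
  R=168: 168/255≈0.6588 > 0.04045 → ((0.6588+0.055)/1.055)^2.4 ≈ 0.39157
  G=41: 41/255≈0.1608 > 0.04045 → ((0.1608+0.055)/1.055)^2.4 ≈ 0.02217
  B=89: 89/255≈0.3490 > 0.04045 → ((0.3490+0.055)/1.055)^2.4 ≈ 0.09990
  L1 = 0.2126×0.39157 + 0.7152×0.02217 + 0.0722×0.09990 ≈ 0.10632
Color 2 (107,28,132):
  R=107: 107/255≈0.4196 > 0.04045 → ((0.4196+0.055)/1.055)^2.4 ≈ 0.14703
  G=28: 28/255≈0.1098 > 0.04045 → ((0.1098+0.055)/1.055)^2.4 ≈ 0.01161
  B=132: 132/255≈0.5176 > 0.04045 → ((0.5176+0.055)/1.055)^2.4 ≈ 0.23074
  L2 = 0.2126×0.14703 + 0.7152×0.01161 + 0.0722×0.23074 ≈ 0.05622
Lighter = 0.10632, Darker = 0.05622
Ratio = (L_lighter + 0.05) / (L_darker + 0.05)
Ratio = (0.10632 + 0.05) / (0.05622 + 0.05) = 0.15632 / 0.10622 ≈ 1.4716
Ratio ≈ 1.47:1


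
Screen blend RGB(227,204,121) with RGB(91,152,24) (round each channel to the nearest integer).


Screen: C = 255 - (255-A)×(255-B)/255, rounded to nearest integer
R: 255 - (255-227)×(255-91)/255 = 255 - 4592/255 ≈ 255 - 18.008 = 236.992 → 237
G: 255 - (255-204)×(255-152)/255 = 255 - 5253/255 ≈ 255 - 20.600 = 234.400 → 234
B: 255 - (255-121)×(255-24)/255 = 255 - 30954/255 ≈ 255 - 121.388 = 133.612 → 134
= RGB(237, 234, 134)


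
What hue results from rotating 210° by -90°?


New hue = (H + rotation) mod 360
New hue = (210 -90) mod 360
= 120 mod 360
= 120°


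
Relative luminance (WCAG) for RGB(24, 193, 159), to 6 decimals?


Linearize each channel (sRGB transfer function): c = v/255; c_lin = c/12.92 if c ≤ 0.04045, else ((c+0.055)/1.055)^2.4
  R: 24/255 ≈ 0.094118 > 0.04045 → ((0.094118+0.055)/1.055)^2.4 ≈ 0.009134
  G: 193/255 ≈ 0.756863 > 0.04045 → ((0.756863+0.055)/1.055)^2.4 ≈ 0.533276
  B: 159/255 ≈ 0.623529 > 0.04045 → ((0.623529+0.055)/1.055)^2.4 ≈ 0.346704
R_lin = 0.009134, G_lin = 0.533276, B_lin = 0.346704
L = 0.2126×R + 0.7152×G + 0.0722×B
L = 0.2126×0.009134 + 0.7152×0.533276 + 0.0722×0.346704
L ≈ 0.408373


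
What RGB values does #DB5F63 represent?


DB → 219 (R)
5F → 95 (G)
63 → 99 (B)
= RGB(219, 95, 99)


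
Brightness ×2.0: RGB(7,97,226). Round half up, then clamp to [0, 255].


Multiply each channel by 2.0, round half up, clamp to [0, 255]
R: 7×2.0 = 14
G: 97×2.0 = 194
B: 226×2.0 = 452 → clamp → 255
= RGB(14, 194, 255)


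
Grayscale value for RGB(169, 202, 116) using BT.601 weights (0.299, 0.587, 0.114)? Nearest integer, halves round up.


Gray = 0.299×R + 0.587×G + 0.114×B
Gray = 0.299×169 + 0.587×202 + 0.114×116
Gray = 50.531 + 118.574 + 13.224
Gray = 182.329 → round half up → 182
Gray = 182


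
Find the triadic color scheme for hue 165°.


Triadic: equally spaced at 120° intervals
H1 = 165°
H2 = (165 + 120) mod 360 = 285°
H3 = (165 + 240) mod 360 = 45°
Triadic = 165°, 285°, 45°


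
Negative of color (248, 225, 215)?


Invert: (255-R, 255-G, 255-B)
R: 255-248 = 7
G: 255-225 = 30
B: 255-215 = 40
= RGB(7, 30, 40)


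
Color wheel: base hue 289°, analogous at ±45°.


Base hue: 289°
Left analog: (289 - 45) mod 360 = 244°
Right analog: (289 + 45) mod 360 = 334°
Analogous hues = 244° and 334°


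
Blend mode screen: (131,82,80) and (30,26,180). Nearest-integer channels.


Screen: C = 255 - (255-A)×(255-B)/255, rounded to nearest integer
R: 255 - (255-131)×(255-30)/255 = 255 - 27900/255 ≈ 255 - 109.412 = 145.588 → 146
G: 255 - (255-82)×(255-26)/255 = 255 - 39617/255 ≈ 255 - 155.361 = 99.639 → 100
B: 255 - (255-80)×(255-180)/255 = 255 - 13125/255 ≈ 255 - 51.471 = 203.529 → 204
= RGB(146, 100, 204)


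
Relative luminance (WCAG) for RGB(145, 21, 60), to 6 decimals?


Linearize each channel (sRGB transfer function): c = v/255; c_lin = c/12.92 if c ≤ 0.04045, else ((c+0.055)/1.055)^2.4
  R: 145/255 ≈ 0.568627 > 0.04045 → ((0.568627+0.055)/1.055)^2.4 ≈ 0.283149
  G: 21/255 ≈ 0.082353 > 0.04045 → ((0.082353+0.055)/1.055)^2.4 ≈ 0.007499
  B: 60/255 ≈ 0.235294 > 0.04045 → ((0.235294+0.055)/1.055)^2.4 ≈ 0.045186
R_lin = 0.283149, G_lin = 0.007499, B_lin = 0.045186
L = 0.2126×R + 0.7152×G + 0.0722×B
L = 0.2126×0.283149 + 0.7152×0.007499 + 0.0722×0.045186
L ≈ 0.068823


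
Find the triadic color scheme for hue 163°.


Triadic: equally spaced at 120° intervals
H1 = 163°
H2 = (163 + 120) mod 360 = 283°
H3 = (163 + 240) mod 360 = 43°
Triadic = 163°, 283°, 43°


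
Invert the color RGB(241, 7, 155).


Invert: (255-R, 255-G, 255-B)
R: 255-241 = 14
G: 255-7 = 248
B: 255-155 = 100
= RGB(14, 248, 100)


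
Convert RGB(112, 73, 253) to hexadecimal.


R = 112 → 70 (hex)
G = 73 → 49 (hex)
B = 253 → FD (hex)
Hex = #7049FD


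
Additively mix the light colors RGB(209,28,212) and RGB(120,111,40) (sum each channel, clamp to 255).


Additive: each channel = min(255, C₁+C₂)
R: 209+120 = 329 → 255
G: 28+111 = 139 → 139
B: 212+40 = 252 → 252
= RGB(255, 139, 252)


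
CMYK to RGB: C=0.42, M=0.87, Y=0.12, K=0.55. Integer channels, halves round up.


R = 255 × (1-C) × (1-K) = 255 × 0.58 × 0.45 = 66.555 → 67
G = 255 × (1-M) × (1-K) = 255 × 0.13 × 0.45 = 14.9175 → 15
B = 255 × (1-Y) × (1-K) = 255 × 0.88 × 0.45 = 100.98 → 101
= RGB(67, 15, 101)


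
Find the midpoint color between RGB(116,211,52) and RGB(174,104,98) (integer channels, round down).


Midpoint: each channel = ⌊(C₁+C₂)/2⌋
R: ⌊(116+174)/2⌋ = 145
G: ⌊(211+104)/2⌋ = 157
B: ⌊(52+98)/2⌋ = 75
= RGB(145, 157, 75)


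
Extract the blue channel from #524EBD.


Color: #524EBD
R = 52 = 82
G = 4E = 78
B = BD = 189
Blue = 189


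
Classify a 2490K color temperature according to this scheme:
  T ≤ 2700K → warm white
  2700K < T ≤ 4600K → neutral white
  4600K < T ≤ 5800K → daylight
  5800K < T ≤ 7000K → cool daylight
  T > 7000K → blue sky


Temperature: 2490K
2490K ≤ 2700K → warm white
Classification: warm white


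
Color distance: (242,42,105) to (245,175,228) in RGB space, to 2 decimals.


d = √[(R₁-R₂)² + (G₁-G₂)² + (B₁-B₂)²]
d = √[(242-245)² + (42-175)² + (105-228)²]
d = √[9 + 17689 + 15129]
d = √32827
d ≈ 181.18


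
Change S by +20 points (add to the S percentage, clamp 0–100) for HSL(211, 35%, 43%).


Original S = 35%
Adjustment = +20 percentage points
New S = 35 + (20) = 55
Clamp to [0, 100] → 55
= HSL(211°, 55%, 43%)


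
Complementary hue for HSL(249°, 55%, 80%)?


Complement = opposite side of color wheel = hue + 180°
H' = (249 + 180) mod 360 = 69°
S and L unchanged.
= HSL(69°, 55%, 80%)


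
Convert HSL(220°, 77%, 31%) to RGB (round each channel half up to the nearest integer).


H=220°, S=0.77, L=0.31
C = (1-|2L-1|)×S = (1-|-0.38|)×0.77 = 0.4774
H' = H/60 = 220/60 ≈ 3.6667; X = C×(1-|H' mod 2 - 1|) ≈ 0.1591
m = L - C/2 = 0.31 - 0.2387 = 0.0713
Sector ⌊H'⌋ = 3 → (R',G',B') = (0.0, ≈0.1591, 0.4774)
RGB = ((R'+m)×255, (G'+m)×255, (B'+m)×255) = (18.1815, 58.7605, 139.9185)
Round half up → RGB(18, 59, 140)


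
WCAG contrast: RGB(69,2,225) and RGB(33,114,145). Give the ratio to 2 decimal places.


Linearize each sRGB channel c=v/255: c/12.92 if c ≤ 0.04045 else ((c+0.055)/1.055)^2.4
L = 0.2126×R_lin + 0.7152×G_lin + 0.0722×B_lin
Color 1 (69,2,225):
  R=69: 69/255≈0.2706 > 0.04045 → ((0.2706+0.055)/1.055)^2.4 ≈ 0.05951
  G=2: 2/255≈0.0078 ≤ 0.04045 → 0.0078/12.92 ≈ 0.00061
  B=225: 225/255≈0.8824 > 0.04045 → ((0.8824+0.055)/1.055)^2.4 ≈ 0.75294
  L1 = 0.2126×0.05951 + 0.7152×0.00061 + 0.0722×0.75294 ≈ 0.06745
Color 2 (33,114,145):
  R=33: 33/255≈0.1294 > 0.04045 → ((0.1294+0.055)/1.055)^2.4 ≈ 0.01521
  G=114: 114/255≈0.4471 > 0.04045 → ((0.4471+0.055)/1.055)^2.4 ≈ 0.16827
  B=145: 145/255≈0.5686 > 0.04045 → ((0.5686+0.055)/1.055)^2.4 ≈ 0.28315
  L2 = 0.2126×0.01521 + 0.7152×0.16827 + 0.0722×0.28315 ≈ 0.14402
Lighter = 0.14402, Darker = 0.06745
Ratio = (L_lighter + 0.05) / (L_darker + 0.05)
Ratio = (0.14402 + 0.05) / (0.06745 + 0.05) = 0.19402 / 0.11745 ≈ 1.6520
Ratio ≈ 1.65:1


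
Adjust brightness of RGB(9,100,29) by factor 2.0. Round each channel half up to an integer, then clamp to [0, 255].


Multiply each channel by 2.0, round half up, clamp to [0, 255]
R: 9×2.0 = 18
G: 100×2.0 = 200
B: 29×2.0 = 58
= RGB(18, 200, 58)


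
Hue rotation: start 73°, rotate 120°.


New hue = (H + rotation) mod 360
New hue = (73 + 120) mod 360
= 193 mod 360
= 193°


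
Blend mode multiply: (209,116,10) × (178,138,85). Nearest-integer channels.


Multiply: C = A×B/255, rounded to nearest integer
R: 209×178/255 = 37202/255 ≈ 145.890 → 146
G: 116×138/255 = 16008/255 ≈ 62.776 → 63
B: 10×85/255 = 850/255 ≈ 3.333 → 3
= RGB(146, 63, 3)


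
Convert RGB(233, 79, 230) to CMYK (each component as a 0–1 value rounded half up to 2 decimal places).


R'=233/255≈0.9137, G'=79/255≈0.3098, B'=230/255≈0.9020
K = 1 - max(R',G',B') = 1 - 233/255 = 22/255 = 0.08627… → 0.09
(1-R'-K)/(1-K) simplifies to (max-R)/max with max = 233:
C = (233-233)/233 = 0/233 = 0 → 0.00
M = (233-79)/233 = 154/233 = 0.66094… → 0.66
Y = (233-230)/233 = 3/233 = 0.01287… → 0.01
= CMYK(0.00, 0.66, 0.01, 0.09)


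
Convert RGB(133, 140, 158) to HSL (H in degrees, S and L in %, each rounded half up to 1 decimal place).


Normalize: R'=133/255≈0.5216, G'=140/255≈0.5490, B'=158/255≈0.6196
Max=158/255, Min=133/255, Δ=Max-Min=25/255
L = (Max+Min)/2 = (158+133)/510 = 291/510 = 0.57058… → L = 57.1%
L > 0.5 → S = Δ/(2-Max-Min) = 25/(510-158-133) = 25/219 = 0.11415… → S = 11.4%
(the 1/255 factors cancel in S and H, so raw channel differences can be used)
Max is B' → H = 60 × ((R-G)/Δ + 4) = 60 × ((133-140)/25 + 4)
  -7/25 + 4 = -0.28 + 4 = 3.72
  H = 60 × 3.72 = 223.2° → H = 223.2°
= HSL(223.2°, 11.4%, 57.1%)


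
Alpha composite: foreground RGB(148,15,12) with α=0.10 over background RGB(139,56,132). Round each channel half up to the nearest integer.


C = α×F + (1-α)×B, with 1-α = 0.90
R: 0.10×148 + 0.90×139 = 14.80 + 125.10 = 139.90 → 140
G: 0.10×15 + 0.90×56 = 1.50 + 50.40 = 51.90 → 52
B: 0.10×12 + 0.90×132 = 1.20 + 118.80 = 120.00 → 120
= RGB(140, 52, 120)


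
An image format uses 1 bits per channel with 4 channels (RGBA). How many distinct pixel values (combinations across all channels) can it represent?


Total bits = 1 bits/channel × 4 channels = 4 bits
Distinct pixel values = 2^4
= 16 pixel values


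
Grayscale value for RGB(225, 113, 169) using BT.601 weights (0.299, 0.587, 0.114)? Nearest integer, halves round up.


Gray = 0.299×R + 0.587×G + 0.114×B
Gray = 0.299×225 + 0.587×113 + 0.114×169
Gray = 67.275 + 66.331 + 19.266
Gray = 152.872 → round half up → 153
Gray = 153


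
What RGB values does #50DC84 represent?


50 → 80 (R)
DC → 220 (G)
84 → 132 (B)
= RGB(80, 220, 132)


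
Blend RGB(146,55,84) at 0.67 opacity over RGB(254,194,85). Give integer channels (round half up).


C = α×F + (1-α)×B, with 1-α = 0.33
R: 0.67×146 + 0.33×254 = 97.82 + 83.82 = 181.64 → 182
G: 0.67×55 + 0.33×194 = 36.85 + 64.02 = 100.87 → 101
B: 0.67×84 + 0.33×85 = 56.28 + 28.05 = 84.33 → 84
= RGB(182, 101, 84)


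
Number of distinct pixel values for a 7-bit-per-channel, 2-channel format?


Total bits = 7 bits/channel × 2 channels = 14 bits
Distinct pixel values = 2^14
= 16,384 pixel values


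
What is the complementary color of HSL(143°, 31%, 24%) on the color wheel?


Complement = opposite side of color wheel = hue + 180°
H' = (143 + 180) mod 360 = 323°
S and L unchanged.
= HSL(323°, 31%, 24%)


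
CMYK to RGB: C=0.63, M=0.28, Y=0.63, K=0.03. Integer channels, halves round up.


R = 255 × (1-C) × (1-K) = 255 × 0.37 × 0.97 = 91.5195 → 92
G = 255 × (1-M) × (1-K) = 255 × 0.72 × 0.97 = 178.092 → 178
B = 255 × (1-Y) × (1-K) = 255 × 0.37 × 0.97 = 91.5195 → 92
= RGB(92, 178, 92)


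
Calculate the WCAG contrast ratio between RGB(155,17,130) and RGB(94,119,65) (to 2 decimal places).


Linearize each sRGB channel c=v/255: c/12.92 if c ≤ 0.04045 else ((c+0.055)/1.055)^2.4
L = 0.2126×R_lin + 0.7152×G_lin + 0.0722×B_lin
Color 1 (155,17,130):
  R=155: 155/255≈0.6078 > 0.04045 → ((0.6078+0.055)/1.055)^2.4 ≈ 0.32778
  G=17: 17/255≈0.0667 > 0.04045 → ((0.0667+0.055)/1.055)^2.4 ≈ 0.00561
  B=130: 130/255≈0.5098 > 0.04045 → ((0.5098+0.055)/1.055)^2.4 ≈ 0.22323
  L1 = 0.2126×0.32778 + 0.7152×0.00561 + 0.0722×0.22323 ≈ 0.08981
Color 2 (94,119,65):
  R=94: 94/255≈0.3686 > 0.04045 → ((0.3686+0.055)/1.055)^2.4 ≈ 0.11193
  G=119: 119/255≈0.4667 > 0.04045 → ((0.4667+0.055)/1.055)^2.4 ≈ 0.18447
  B=65: 65/255≈0.2549 > 0.04045 → ((0.2549+0.055)/1.055)^2.4 ≈ 0.05286
  L2 = 0.2126×0.11193 + 0.7152×0.18447 + 0.0722×0.05286 ≈ 0.15955
Lighter = 0.15955, Darker = 0.08981
Ratio = (L_lighter + 0.05) / (L_darker + 0.05)
Ratio = (0.15955 + 0.05) / (0.08981 + 0.05) = 0.20955 / 0.13981 ≈ 1.4988
Ratio ≈ 1.50:1


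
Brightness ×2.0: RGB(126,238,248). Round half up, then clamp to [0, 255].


Multiply each channel by 2.0, round half up, clamp to [0, 255]
R: 126×2.0 = 252
G: 238×2.0 = 476 → clamp → 255
B: 248×2.0 = 496 → clamp → 255
= RGB(252, 255, 255)


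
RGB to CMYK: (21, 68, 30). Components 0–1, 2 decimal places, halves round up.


R'=21/255≈0.0824, G'=68/255≈0.2667, B'=30/255≈0.1176
K = 1 - max(R',G',B') = 1 - 68/255 = 187/255 = 0.73333… → 0.73
(1-R'-K)/(1-K) simplifies to (max-R)/max with max = 68:
C = (68-21)/68 = 47/68 = 0.69117… → 0.69
M = (68-68)/68 = 0/68 = 0 → 0.00
Y = (68-30)/68 = 38/68 = 0.55882… → 0.56
= CMYK(0.69, 0.00, 0.56, 0.73)


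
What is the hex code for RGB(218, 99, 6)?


R = 218 → DA (hex)
G = 99 → 63 (hex)
B = 6 → 06 (hex)
Hex = #DA6306


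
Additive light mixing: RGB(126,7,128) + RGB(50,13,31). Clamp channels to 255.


Additive: each channel = min(255, C₁+C₂)
R: 126+50 = 176 → 176
G: 7+13 = 20 → 20
B: 128+31 = 159 → 159
= RGB(176, 20, 159)


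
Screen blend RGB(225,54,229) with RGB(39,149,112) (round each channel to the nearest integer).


Screen: C = 255 - (255-A)×(255-B)/255, rounded to nearest integer
R: 255 - (255-225)×(255-39)/255 = 255 - 6480/255 ≈ 255 - 25.412 = 229.588 → 230
G: 255 - (255-54)×(255-149)/255 = 255 - 21306/255 ≈ 255 - 83.553 = 171.447 → 171
B: 255 - (255-229)×(255-112)/255 = 255 - 3718/255 ≈ 255 - 14.580 = 240.420 → 240
= RGB(230, 171, 240)


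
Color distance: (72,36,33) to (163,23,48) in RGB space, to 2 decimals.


d = √[(R₁-R₂)² + (G₁-G₂)² + (B₁-B₂)²]
d = √[(72-163)² + (36-23)² + (33-48)²]
d = √[8281 + 169 + 225]
d = √8675
d ≈ 93.14


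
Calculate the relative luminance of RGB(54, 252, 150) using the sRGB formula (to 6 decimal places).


Linearize each channel (sRGB transfer function): c = v/255; c_lin = c/12.92 if c ≤ 0.04045, else ((c+0.055)/1.055)^2.4
  R: 54/255 ≈ 0.211765 > 0.04045 → ((0.211765+0.055)/1.055)^2.4 ≈ 0.036889
  G: 252/255 ≈ 0.988235 > 0.04045 → ((0.988235+0.055)/1.055)^2.4 ≈ 0.973445
  B: 150/255 ≈ 0.588235 > 0.04045 → ((0.588235+0.055)/1.055)^2.4 ≈ 0.304987
R_lin = 0.036889, G_lin = 0.973445, B_lin = 0.304987
L = 0.2126×R + 0.7152×G + 0.0722×B
L = 0.2126×0.036889 + 0.7152×0.973445 + 0.0722×0.304987
L ≈ 0.726071


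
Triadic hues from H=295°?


Triadic: equally spaced at 120° intervals
H1 = 295°
H2 = (295 + 120) mod 360 = 55°
H3 = (295 + 240) mod 360 = 175°
Triadic = 295°, 55°, 175°


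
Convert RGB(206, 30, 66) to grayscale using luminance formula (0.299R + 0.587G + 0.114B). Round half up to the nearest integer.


Gray = 0.299×R + 0.587×G + 0.114×B
Gray = 0.299×206 + 0.587×30 + 0.114×66
Gray = 61.594 + 17.610 + 7.524
Gray = 86.728 → round half up → 87
Gray = 87


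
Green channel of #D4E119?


Color: #D4E119
R = D4 = 212
G = E1 = 225
B = 19 = 25
Green = 225


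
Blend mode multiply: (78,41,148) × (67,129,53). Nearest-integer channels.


Multiply: C = A×B/255, rounded to nearest integer
R: 78×67/255 = 5226/255 ≈ 20.494 → 20
G: 41×129/255 = 5289/255 ≈ 20.741 → 21
B: 148×53/255 = 7844/255 ≈ 30.761 → 31
= RGB(20, 21, 31)


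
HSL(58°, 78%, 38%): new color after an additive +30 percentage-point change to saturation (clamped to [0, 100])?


Original S = 78%
Adjustment = +30 percentage points
New S = 78 + (30) = 108
Clamp to [0, 100] → 100
= HSL(58°, 100%, 38%)


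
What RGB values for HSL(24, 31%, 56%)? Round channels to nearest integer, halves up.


H=24°, S=0.31, L=0.56
C = (1-|2L-1|)×S = (1-|0.12|)×0.31 = 0.2728
H' = H/60 = 24/60 ≈ 0.4000; X = C×(1-|H' mod 2 - 1|) = 0.10912
m = L - C/2 = 0.56 - 0.1364 = 0.4236
Sector ⌊H'⌋ = 0 → (R',G',B') = (0.2728, 0.10912, 0.0)
RGB = ((R'+m)×255, (G'+m)×255, (B'+m)×255) = (177.582, 135.8436, 108.018)
Round half up → RGB(178, 136, 108)


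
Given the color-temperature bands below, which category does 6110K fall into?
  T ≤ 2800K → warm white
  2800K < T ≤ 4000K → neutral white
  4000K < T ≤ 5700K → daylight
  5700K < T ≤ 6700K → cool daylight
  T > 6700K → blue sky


Temperature: 6110K
5700K < 6110K ≤ 6700K → cool daylight
Classification: cool daylight


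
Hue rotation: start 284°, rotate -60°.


New hue = (H + rotation) mod 360
New hue = (284 -60) mod 360
= 224 mod 360
= 224°


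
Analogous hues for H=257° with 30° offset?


Base hue: 257°
Left analog: (257 - 30) mod 360 = 227°
Right analog: (257 + 30) mod 360 = 287°
Analogous hues = 227° and 287°


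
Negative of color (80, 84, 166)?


Invert: (255-R, 255-G, 255-B)
R: 255-80 = 175
G: 255-84 = 171
B: 255-166 = 89
= RGB(175, 171, 89)


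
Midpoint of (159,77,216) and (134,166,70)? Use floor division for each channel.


Midpoint: each channel = ⌊(C₁+C₂)/2⌋
R: ⌊(159+134)/2⌋ = 146
G: ⌊(77+166)/2⌋ = 121
B: ⌊(216+70)/2⌋ = 143
= RGB(146, 121, 143)


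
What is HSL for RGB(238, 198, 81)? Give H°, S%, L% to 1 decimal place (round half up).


Normalize: R'=238/255≈0.9333, G'=198/255≈0.7765, B'=81/255≈0.3176
Max=238/255, Min=81/255, Δ=Max-Min=157/255
L = (Max+Min)/2 = (238+81)/510 = 319/510 = 0.62549… → L = 62.5%
L > 0.5 → S = Δ/(2-Max-Min) = 157/(510-238-81) = 157/191 = 0.82198… → S = 82.2%
(the 1/255 factors cancel in S and H, so raw channel differences can be used)
Max is R' → H = 60 × (((G-B)/Δ) mod 6) = 60 × (((198-81)/157) mod 6)
  117/157 = 0.7452…
  H = 60 × 0.7452… = 44.713…° → H = 44.7°
= HSL(44.7°, 82.2%, 62.5%)


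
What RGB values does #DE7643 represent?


DE → 222 (R)
76 → 118 (G)
43 → 67 (B)
= RGB(222, 118, 67)


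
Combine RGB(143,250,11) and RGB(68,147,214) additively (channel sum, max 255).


Additive: each channel = min(255, C₁+C₂)
R: 143+68 = 211 → 211
G: 250+147 = 397 → 255
B: 11+214 = 225 → 225
= RGB(211, 255, 225)


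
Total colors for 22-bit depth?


Colors = 2^bits = 2^22
= 4,194,304 colors


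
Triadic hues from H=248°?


Triadic: equally spaced at 120° intervals
H1 = 248°
H2 = (248 + 120) mod 360 = 8°
H3 = (248 + 240) mod 360 = 128°
Triadic = 248°, 8°, 128°


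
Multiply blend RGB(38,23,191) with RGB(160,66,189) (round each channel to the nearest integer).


Multiply: C = A×B/255, rounded to nearest integer
R: 38×160/255 = 6080/255 ≈ 23.843 → 24
G: 23×66/255 = 1518/255 ≈ 5.953 → 6
B: 191×189/255 = 36099/255 ≈ 141.565 → 142
= RGB(24, 6, 142)


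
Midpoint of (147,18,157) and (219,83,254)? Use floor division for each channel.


Midpoint: each channel = ⌊(C₁+C₂)/2⌋
R: ⌊(147+219)/2⌋ = 183
G: ⌊(18+83)/2⌋ = 50
B: ⌊(157+254)/2⌋ = 205
= RGB(183, 50, 205)


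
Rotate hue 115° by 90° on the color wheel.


New hue = (H + rotation) mod 360
New hue = (115 + 90) mod 360
= 205 mod 360
= 205°


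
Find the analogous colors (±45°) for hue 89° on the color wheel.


Base hue: 89°
Left analog: (89 - 45) mod 360 = 44°
Right analog: (89 + 45) mod 360 = 134°
Analogous hues = 44° and 134°


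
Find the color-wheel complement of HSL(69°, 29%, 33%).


Complement = opposite side of color wheel = hue + 180°
H' = (69 + 180) mod 360 = 249°
S and L unchanged.
= HSL(249°, 29%, 33%)


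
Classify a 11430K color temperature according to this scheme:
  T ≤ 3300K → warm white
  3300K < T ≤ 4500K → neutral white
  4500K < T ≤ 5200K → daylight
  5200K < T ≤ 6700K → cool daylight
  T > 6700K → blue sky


Temperature: 11430K
11430K > 6700K → blue sky
Classification: blue sky


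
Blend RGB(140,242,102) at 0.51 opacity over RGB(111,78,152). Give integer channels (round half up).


C = α×F + (1-α)×B, with 1-α = 0.49
R: 0.51×140 + 0.49×111 = 71.40 + 54.39 = 125.79 → 126
G: 0.51×242 + 0.49×78 = 123.42 + 38.22 = 161.64 → 162
B: 0.51×102 + 0.49×152 = 52.02 + 74.48 = 126.50 → 127
= RGB(126, 162, 127)


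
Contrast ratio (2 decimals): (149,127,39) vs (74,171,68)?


Linearize each sRGB channel c=v/255: c/12.92 if c ≤ 0.04045 else ((c+0.055)/1.055)^2.4
L = 0.2126×R_lin + 0.7152×G_lin + 0.0722×B_lin
Color 1 (149,127,39):
  R=149: 149/255≈0.5843 > 0.04045 → ((0.5843+0.055)/1.055)^2.4 ≈ 0.30054
  G=127: 127/255≈0.4980 > 0.04045 → ((0.4980+0.055)/1.055)^2.4 ≈ 0.21223
  B=39: 39/255≈0.1529 > 0.04045 → ((0.1529+0.055)/1.055)^2.4 ≈ 0.02029
  L1 = 0.2126×0.30054 + 0.7152×0.21223 + 0.0722×0.02029 ≈ 0.21715
Color 2 (74,171,68):
  R=74: 74/255≈0.2902 > 0.04045 → ((0.2902+0.055)/1.055)^2.4 ≈ 0.06848
  G=171: 171/255≈0.6706 > 0.04045 → ((0.6706+0.055)/1.055)^2.4 ≈ 0.40724
  B=68: 68/255≈0.2667 > 0.04045 → ((0.2667+0.055)/1.055)^2.4 ≈ 0.05781
  L2 = 0.2126×0.06848 + 0.7152×0.40724 + 0.0722×0.05781 ≈ 0.30999
Lighter = 0.30999, Darker = 0.21715
Ratio = (L_lighter + 0.05) / (L_darker + 0.05)
Ratio = (0.30999 + 0.05) / (0.21715 + 0.05) = 0.35999 / 0.26715 ≈ 1.3475
Ratio ≈ 1.35:1


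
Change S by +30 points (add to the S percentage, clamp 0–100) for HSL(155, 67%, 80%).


Original S = 67%
Adjustment = +30 percentage points
New S = 67 + (30) = 97
Clamp to [0, 100] → 97
= HSL(155°, 97%, 80%)


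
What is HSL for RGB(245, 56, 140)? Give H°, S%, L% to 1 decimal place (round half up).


Normalize: R'=245/255≈0.9608, G'=56/255≈0.2196, B'=140/255≈0.5490
Max=245/255, Min=56/255, Δ=Max-Min=189/255
L = (Max+Min)/2 = (245+56)/510 = 301/510 = 0.59019… → L = 59.0%
L > 0.5 → S = Δ/(2-Max-Min) = 189/(510-245-56) = 189/209 = 0.90430… → S = 90.4%
(the 1/255 factors cancel in S and H, so raw channel differences can be used)
Max is R' → H = 60 × (((G-B)/Δ) mod 6) = 60 × (((56-140)/189) mod 6)
  (-84)/189 = -0.4444…; negative, so add 6 → 5.5555…
  H = 60 × 5.5555… = 333.333…° → H = 333.3°
= HSL(333.3°, 90.4%, 59.0%)


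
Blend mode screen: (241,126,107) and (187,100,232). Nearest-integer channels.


Screen: C = 255 - (255-A)×(255-B)/255, rounded to nearest integer
R: 255 - (255-241)×(255-187)/255 = 255 - 952/255 ≈ 255 - 3.733 = 251.267 → 251
G: 255 - (255-126)×(255-100)/255 = 255 - 19995/255 ≈ 255 - 78.412 = 176.588 → 177
B: 255 - (255-107)×(255-232)/255 = 255 - 3404/255 ≈ 255 - 13.349 = 241.651 → 242
= RGB(251, 177, 242)


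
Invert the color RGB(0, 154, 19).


Invert: (255-R, 255-G, 255-B)
R: 255-0 = 255
G: 255-154 = 101
B: 255-19 = 236
= RGB(255, 101, 236)


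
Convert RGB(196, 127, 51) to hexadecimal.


R = 196 → C4 (hex)
G = 127 → 7F (hex)
B = 51 → 33 (hex)
Hex = #C47F33


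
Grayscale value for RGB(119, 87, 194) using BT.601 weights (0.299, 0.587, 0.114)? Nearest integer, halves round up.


Gray = 0.299×R + 0.587×G + 0.114×B
Gray = 0.299×119 + 0.587×87 + 0.114×194
Gray = 35.581 + 51.069 + 22.116
Gray = 108.766 → round half up → 109
Gray = 109


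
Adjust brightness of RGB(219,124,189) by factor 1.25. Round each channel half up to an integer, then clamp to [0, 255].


Multiply each channel by 1.25, round half up, clamp to [0, 255]
R: 219×1.25 = 273.75 → round → 274 → clamp → 255
G: 124×1.25 = 155
B: 189×1.25 = 236.25 → round → 236
= RGB(255, 155, 236)


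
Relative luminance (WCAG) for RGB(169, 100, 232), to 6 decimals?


Linearize each channel (sRGB transfer function): c = v/255; c_lin = c/12.92 if c ≤ 0.04045, else ((c+0.055)/1.055)^2.4
  R: 169/255 ≈ 0.662745 > 0.04045 → ((0.662745+0.055)/1.055)^2.4 ≈ 0.396755
  G: 100/255 ≈ 0.392157 > 0.04045 → ((0.392157+0.055)/1.055)^2.4 ≈ 0.127438
  B: 232/255 ≈ 0.909804 > 0.04045 → ((0.909804+0.055)/1.055)^2.4 ≈ 0.806952
R_lin = 0.396755, G_lin = 0.127438, B_lin = 0.806952
L = 0.2126×R + 0.7152×G + 0.0722×B
L = 0.2126×0.396755 + 0.7152×0.127438 + 0.0722×0.806952
L ≈ 0.233756


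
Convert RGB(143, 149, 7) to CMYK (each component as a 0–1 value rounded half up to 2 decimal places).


R'=143/255≈0.5608, G'=149/255≈0.5843, B'=7/255≈0.0275
K = 1 - max(R',G',B') = 1 - 149/255 = 106/255 = 0.41568… → 0.42
(1-R'-K)/(1-K) simplifies to (max-R)/max with max = 149:
C = (149-143)/149 = 6/149 = 0.04026… → 0.04
M = (149-149)/149 = 0/149 = 0 → 0.00
Y = (149-7)/149 = 142/149 = 0.95302… → 0.95
= CMYK(0.04, 0.00, 0.95, 0.42)


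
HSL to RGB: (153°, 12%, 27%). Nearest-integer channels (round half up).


H=153°, S=0.12, L=0.27
C = (1-|2L-1|)×S = (1-|-0.46|)×0.12 = 0.0648
H' = H/60 = 153/60 ≈ 2.5500; X = C×(1-|H' mod 2 - 1|) = 0.03564
m = L - C/2 = 0.27 - 0.0324 = 0.2376
Sector ⌊H'⌋ = 2 → (R',G',B') = (0.0, 0.0648, 0.03564)
RGB = ((R'+m)×255, (G'+m)×255, (B'+m)×255) = (60.588, 77.112, 69.6762)
Round half up → RGB(61, 77, 70)


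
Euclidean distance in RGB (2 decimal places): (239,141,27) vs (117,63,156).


d = √[(R₁-R₂)² + (G₁-G₂)² + (B₁-B₂)²]
d = √[(239-117)² + (141-63)² + (27-156)²]
d = √[14884 + 6084 + 16641]
d = √37609
d ≈ 193.93


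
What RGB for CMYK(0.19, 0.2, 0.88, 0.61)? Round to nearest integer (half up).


R = 255 × (1-C) × (1-K) = 255 × 0.81 × 0.39 = 80.5545 → 81
G = 255 × (1-M) × (1-K) = 255 × 0.80 × 0.39 = 79.56 → 80
B = 255 × (1-Y) × (1-K) = 255 × 0.12 × 0.39 = 11.934 → 12
= RGB(81, 80, 12)


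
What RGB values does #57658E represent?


57 → 87 (R)
65 → 101 (G)
8E → 142 (B)
= RGB(87, 101, 142)


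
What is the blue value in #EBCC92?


Color: #EBCC92
R = EB = 235
G = CC = 204
B = 92 = 146
Blue = 146


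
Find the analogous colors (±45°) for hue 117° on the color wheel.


Base hue: 117°
Left analog: (117 - 45) mod 360 = 72°
Right analog: (117 + 45) mod 360 = 162°
Analogous hues = 72° and 162°


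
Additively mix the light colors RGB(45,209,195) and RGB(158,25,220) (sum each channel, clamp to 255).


Additive: each channel = min(255, C₁+C₂)
R: 45+158 = 203 → 203
G: 209+25 = 234 → 234
B: 195+220 = 415 → 255
= RGB(203, 234, 255)


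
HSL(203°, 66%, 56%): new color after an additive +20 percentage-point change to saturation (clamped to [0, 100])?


Original S = 66%
Adjustment = +20 percentage points
New S = 66 + (20) = 86
Clamp to [0, 100] → 86
= HSL(203°, 86%, 56%)


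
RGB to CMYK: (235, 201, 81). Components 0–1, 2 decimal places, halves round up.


R'=235/255≈0.9216, G'=201/255≈0.7882, B'=81/255≈0.3176
K = 1 - max(R',G',B') = 1 - 235/255 = 20/255 = 0.07843… → 0.08
(1-R'-K)/(1-K) simplifies to (max-R)/max with max = 235:
C = (235-235)/235 = 0/235 = 0 → 0.00
M = (235-201)/235 = 34/235 = 0.14468… → 0.14
Y = (235-81)/235 = 154/235 = 0.65531… → 0.66
= CMYK(0.00, 0.14, 0.66, 0.08)


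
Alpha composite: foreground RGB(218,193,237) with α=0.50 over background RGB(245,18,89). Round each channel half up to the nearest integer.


C = α×F + (1-α)×B, with 1-α = 0.50
R: 0.50×218 + 0.50×245 = 109.00 + 122.50 = 231.50 → 232
G: 0.50×193 + 0.50×18 = 96.50 + 9.00 = 105.50 → 106
B: 0.50×237 + 0.50×89 = 118.50 + 44.50 = 163.00 → 163
= RGB(232, 106, 163)
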